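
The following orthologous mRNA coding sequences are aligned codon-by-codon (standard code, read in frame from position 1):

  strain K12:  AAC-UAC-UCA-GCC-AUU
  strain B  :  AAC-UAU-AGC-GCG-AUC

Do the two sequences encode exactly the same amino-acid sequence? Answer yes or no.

Codon 1: AAC Asn / AAC Asn — identical.
Codon 2: UAC Tyr / UAU Tyr — synonymous.
Codon 3: UCA Ser / AGC Ser — synonymous.
Codon 4: GCC Ala / GCG Ala — synonymous.
Codon 5: AUU Ile / AUC Ile — synonymous.
Nonsynonymous differences: 0 → same protein.

yes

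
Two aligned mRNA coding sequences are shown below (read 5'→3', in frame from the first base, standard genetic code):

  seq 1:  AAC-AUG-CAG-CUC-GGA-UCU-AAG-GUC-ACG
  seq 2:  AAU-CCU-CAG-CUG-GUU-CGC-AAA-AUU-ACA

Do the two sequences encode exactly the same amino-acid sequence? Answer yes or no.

no

Codon 1: AAC Asn / AAU Asn — synonymous.
Codon 2: AUG Met / CCU Pro — nonsynonymous.
Codon 3: CAG Gln / CAG Gln — identical.
Codon 4: CUC Leu / CUG Leu — synonymous.
Codon 5: GGA Gly / GUU Val — nonsynonymous.
Codon 6: UCU Ser / CGC Arg — nonsynonymous.
Codon 7: AAG Lys / AAA Lys — synonymous.
Codon 8: GUC Val / AUU Ile — nonsynonymous.
Codon 9: ACG Thr / ACA Thr — synonymous.
Nonsynonymous differences: 4 → different protein.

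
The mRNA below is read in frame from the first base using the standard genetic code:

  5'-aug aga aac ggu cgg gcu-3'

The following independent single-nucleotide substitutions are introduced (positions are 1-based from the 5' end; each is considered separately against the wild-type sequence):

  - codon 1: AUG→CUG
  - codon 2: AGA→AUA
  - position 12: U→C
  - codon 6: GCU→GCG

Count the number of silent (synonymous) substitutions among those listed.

2

Codon 1: AUG (Met) → CUG (Leu) — missense.
Codon 2: AGA (Arg) → AUA (Ile) — missense.
Codon 4: GGU (Gly) → GGC (Gly) — synonymous.
Codon 6: GCU (Ala) → GCG (Ala) — synonymous.
Synonymous: 2 of 4.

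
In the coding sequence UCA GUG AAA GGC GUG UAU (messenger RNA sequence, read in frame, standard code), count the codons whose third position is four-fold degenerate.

4

Codon 1 UCA (Ser): third position 4-fold.
Codon 2 GUG (Val): third position 4-fold.
Codon 3 AAA (Lys): third position 2-fold.
Codon 4 GGC (Gly): third position 4-fold.
Codon 5 GUG (Val): third position 4-fold.
Codon 6 UAU (Tyr): third position 2-fold.
Four-fold degenerate third positions: 4.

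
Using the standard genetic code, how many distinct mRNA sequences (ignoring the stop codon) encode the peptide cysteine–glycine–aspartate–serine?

Cys: 2 codons.
Gly: 4 codons.
Asp: 2 codons.
Ser: 6 codons.
2 × 4 × 2 × 6 = 96.

96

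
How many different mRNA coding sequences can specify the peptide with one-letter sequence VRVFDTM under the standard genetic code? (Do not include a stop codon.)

Val: 4 codons.
Arg: 6 codons.
Val: 4 codons.
Phe: 2 codons.
Asp: 2 codons.
Thr: 4 codons.
Met: 1 codon.
4 × 6 × 4 × 2 × 2 × 4 × 1 = 1536.

1536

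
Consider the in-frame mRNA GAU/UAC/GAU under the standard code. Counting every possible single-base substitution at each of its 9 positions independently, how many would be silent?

3

Codon 1 (GAU, Asp): 1 synonymous substitution.
Codon 2 (UAC, Tyr): 1 synonymous substitution.
Codon 3 (GAU, Asp): 1 synonymous substitution.
Total: 1 + 1 + 1 = 3.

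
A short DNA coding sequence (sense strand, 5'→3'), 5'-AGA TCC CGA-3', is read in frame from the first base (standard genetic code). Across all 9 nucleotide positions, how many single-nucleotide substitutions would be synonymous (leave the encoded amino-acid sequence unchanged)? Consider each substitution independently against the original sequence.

Codon 1 (AGA, Arg): 2 synonymous substitutions.
Codon 2 (TCC, Ser): 3 synonymous substitutions.
Codon 3 (CGA, Arg): 4 synonymous substitutions.
Total: 2 + 3 + 4 = 9.

9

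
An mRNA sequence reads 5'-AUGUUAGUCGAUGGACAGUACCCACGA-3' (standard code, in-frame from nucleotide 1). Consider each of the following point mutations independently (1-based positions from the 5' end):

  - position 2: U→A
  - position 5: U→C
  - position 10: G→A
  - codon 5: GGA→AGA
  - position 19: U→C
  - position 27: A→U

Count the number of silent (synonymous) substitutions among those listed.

1

Codon 1: AUG (Met) → AAG (Lys) — missense.
Codon 2: UUA (Leu) → UCA (Ser) — missense.
Codon 4: GAU (Asp) → AAU (Asn) — missense.
Codon 5: GGA (Gly) → AGA (Arg) — missense.
Codon 7: UAC (Tyr) → CAC (His) — missense.
Codon 9: CGA (Arg) → CGU (Arg) — synonymous.
Synonymous: 1 of 6.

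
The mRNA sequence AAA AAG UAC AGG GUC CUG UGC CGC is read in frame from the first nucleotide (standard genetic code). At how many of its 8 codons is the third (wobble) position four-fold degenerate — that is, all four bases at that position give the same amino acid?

Codon 1 AAA (Lys): third position 2-fold.
Codon 2 AAG (Lys): third position 2-fold.
Codon 3 UAC (Tyr): third position 2-fold.
Codon 4 AGG (Arg): third position 2-fold.
Codon 5 GUC (Val): third position 4-fold.
Codon 6 CUG (Leu): third position 4-fold.
Codon 7 UGC (Cys): third position 2-fold.
Codon 8 CGC (Arg): third position 4-fold.
Four-fold degenerate third positions: 3.

3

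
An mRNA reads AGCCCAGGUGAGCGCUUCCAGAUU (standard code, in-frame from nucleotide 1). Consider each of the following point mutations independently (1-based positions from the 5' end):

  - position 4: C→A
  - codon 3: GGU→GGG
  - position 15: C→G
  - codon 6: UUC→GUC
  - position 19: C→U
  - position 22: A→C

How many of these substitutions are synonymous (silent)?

Codon 2: CCA (Pro) → ACA (Thr) — missense.
Codon 3: GGU (Gly) → GGG (Gly) — synonymous.
Codon 5: CGC (Arg) → CGG (Arg) — synonymous.
Codon 6: UUC (Phe) → GUC (Val) — missense.
Codon 7: CAG (Gln) → UAG (Stop) — nonsense.
Codon 8: AUU (Ile) → CUU (Leu) — missense.
Synonymous: 2 of 6.

2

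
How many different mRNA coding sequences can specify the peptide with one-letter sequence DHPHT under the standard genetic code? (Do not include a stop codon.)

128

Asp: 2 codons.
His: 2 codons.
Pro: 4 codons.
His: 2 codons.
Thr: 4 codons.
2 × 2 × 4 × 2 × 4 = 128.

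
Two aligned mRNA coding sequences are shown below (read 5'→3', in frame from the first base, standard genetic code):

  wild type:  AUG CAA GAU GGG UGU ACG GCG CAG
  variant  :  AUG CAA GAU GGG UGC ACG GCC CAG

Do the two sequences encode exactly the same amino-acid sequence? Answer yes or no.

yes

Codon 1: AUG Met / AUG Met — identical.
Codon 2: CAA Gln / CAA Gln — identical.
Codon 3: GAU Asp / GAU Asp — identical.
Codon 4: GGG Gly / GGG Gly — identical.
Codon 5: UGU Cys / UGC Cys — synonymous.
Codon 6: ACG Thr / ACG Thr — identical.
Codon 7: GCG Ala / GCC Ala — synonymous.
Codon 8: CAG Gln / CAG Gln — identical.
Nonsynonymous differences: 0 → same protein.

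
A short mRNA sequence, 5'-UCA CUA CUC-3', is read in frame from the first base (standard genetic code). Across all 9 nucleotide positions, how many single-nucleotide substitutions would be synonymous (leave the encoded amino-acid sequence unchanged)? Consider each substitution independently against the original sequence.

10

Codon 1 (UCA, Ser): 3 synonymous substitutions.
Codon 2 (CUA, Leu): 4 synonymous substitutions.
Codon 3 (CUC, Leu): 3 synonymous substitutions.
Total: 3 + 4 + 3 = 10.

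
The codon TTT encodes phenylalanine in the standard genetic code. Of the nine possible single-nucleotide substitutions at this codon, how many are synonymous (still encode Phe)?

Position 1: none → 0 synonymous.
Position 2: none → 0 synonymous.
Position 3: TTC → 1 synonymous.
Total: 0 + 0 + 1 = 1.

1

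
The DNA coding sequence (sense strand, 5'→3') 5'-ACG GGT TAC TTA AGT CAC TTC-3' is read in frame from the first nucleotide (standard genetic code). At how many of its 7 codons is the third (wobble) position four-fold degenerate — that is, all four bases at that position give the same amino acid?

Codon 1 ACG (Thr): third position 4-fold.
Codon 2 GGT (Gly): third position 4-fold.
Codon 3 TAC (Tyr): third position 2-fold.
Codon 4 TTA (Leu): third position 2-fold.
Codon 5 AGT (Ser): third position 2-fold.
Codon 6 CAC (His): third position 2-fold.
Codon 7 TTC (Phe): third position 2-fold.
Four-fold degenerate third positions: 2.

2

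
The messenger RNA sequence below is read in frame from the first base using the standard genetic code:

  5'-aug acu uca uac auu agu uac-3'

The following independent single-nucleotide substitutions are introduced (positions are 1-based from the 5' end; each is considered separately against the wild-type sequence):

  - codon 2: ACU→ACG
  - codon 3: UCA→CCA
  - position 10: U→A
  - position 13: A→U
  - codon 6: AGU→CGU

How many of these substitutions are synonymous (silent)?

Codon 2: ACU (Thr) → ACG (Thr) — synonymous.
Codon 3: UCA (Ser) → CCA (Pro) — missense.
Codon 4: UAC (Tyr) → AAC (Asn) — missense.
Codon 5: AUU (Ile) → UUU (Phe) — missense.
Codon 6: AGU (Ser) → CGU (Arg) — missense.
Synonymous: 1 of 5.

1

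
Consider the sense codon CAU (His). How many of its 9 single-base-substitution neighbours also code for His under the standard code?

1

Position 1: none → 0 synonymous.
Position 2: none → 0 synonymous.
Position 3: CAC → 1 synonymous.
Total: 0 + 0 + 1 = 1.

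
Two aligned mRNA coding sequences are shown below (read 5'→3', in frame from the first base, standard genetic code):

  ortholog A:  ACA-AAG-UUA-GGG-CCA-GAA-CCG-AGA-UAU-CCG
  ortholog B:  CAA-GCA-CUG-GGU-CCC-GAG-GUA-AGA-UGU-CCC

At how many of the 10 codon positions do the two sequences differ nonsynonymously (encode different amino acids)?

Codon 1: ACA Thr / CAA Gln — nonsynonymous.
Codon 2: AAG Lys / GCA Ala — nonsynonymous.
Codon 3: UUA Leu / CUG Leu — synonymous.
Codon 4: GGG Gly / GGU Gly — synonymous.
Codon 5: CCA Pro / CCC Pro — synonymous.
Codon 6: GAA Glu / GAG Glu — synonymous.
Codon 7: CCG Pro / GUA Val — nonsynonymous.
Codon 8: AGA Arg / AGA Arg — identical.
Codon 9: UAU Tyr / UGU Cys — nonsynonymous.
Codon 10: CCG Pro / CCC Pro — synonymous.
Nonsynonymous differences: 4.

4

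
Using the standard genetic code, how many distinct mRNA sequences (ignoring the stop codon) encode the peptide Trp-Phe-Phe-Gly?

16

Trp: 1 codon.
Phe: 2 codons.
Phe: 2 codons.
Gly: 4 codons.
1 × 2 × 2 × 4 = 16.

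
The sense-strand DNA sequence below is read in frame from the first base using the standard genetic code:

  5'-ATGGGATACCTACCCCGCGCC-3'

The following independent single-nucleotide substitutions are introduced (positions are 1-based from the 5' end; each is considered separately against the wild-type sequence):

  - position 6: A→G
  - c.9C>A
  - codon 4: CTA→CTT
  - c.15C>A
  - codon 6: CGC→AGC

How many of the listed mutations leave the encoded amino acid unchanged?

3

Codon 2: GGA (Gly) → GGG (Gly) — synonymous.
Codon 3: TAC (Tyr) → TAA (Stop) — nonsense.
Codon 4: CTA (Leu) → CTT (Leu) — synonymous.
Codon 5: CCC (Pro) → CCA (Pro) — synonymous.
Codon 6: CGC (Arg) → AGC (Ser) — missense.
Synonymous: 3 of 5.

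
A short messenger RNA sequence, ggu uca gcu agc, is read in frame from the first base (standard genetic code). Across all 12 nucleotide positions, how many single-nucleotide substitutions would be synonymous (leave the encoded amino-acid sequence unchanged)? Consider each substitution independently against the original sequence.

Codon 1 (GGU, Gly): 3 synonymous substitutions.
Codon 2 (UCA, Ser): 3 synonymous substitutions.
Codon 3 (GCU, Ala): 3 synonymous substitutions.
Codon 4 (AGC, Ser): 1 synonymous substitution.
Total: 3 + 3 + 3 + 1 = 10.

10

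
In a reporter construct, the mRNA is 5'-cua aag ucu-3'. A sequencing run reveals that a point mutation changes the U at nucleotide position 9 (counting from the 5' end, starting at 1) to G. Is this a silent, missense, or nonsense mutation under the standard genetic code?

silent

Position 9 falls in codon 3: UCU → Ser.
After the substitution the codon is UCG → Ser.
Both encode Ser, so the change is synonymous.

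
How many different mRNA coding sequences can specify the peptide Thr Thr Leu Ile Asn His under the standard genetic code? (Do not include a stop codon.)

1152

Thr: 4 codons.
Thr: 4 codons.
Leu: 6 codons.
Ile: 3 codons.
Asn: 2 codons.
His: 2 codons.
4 × 4 × 6 × 3 × 2 × 2 = 1152.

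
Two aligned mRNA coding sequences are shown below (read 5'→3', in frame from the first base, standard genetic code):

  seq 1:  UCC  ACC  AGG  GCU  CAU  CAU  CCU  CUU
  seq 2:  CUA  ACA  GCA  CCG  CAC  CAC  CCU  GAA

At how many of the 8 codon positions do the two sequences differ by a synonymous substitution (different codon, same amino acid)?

Codon 1: UCC Ser / CUA Leu — nonsynonymous.
Codon 2: ACC Thr / ACA Thr — synonymous.
Codon 3: AGG Arg / GCA Ala — nonsynonymous.
Codon 4: GCU Ala / CCG Pro — nonsynonymous.
Codon 5: CAU His / CAC His — synonymous.
Codon 6: CAU His / CAC His — synonymous.
Codon 7: CCU Pro / CCU Pro — identical.
Codon 8: CUU Leu / GAA Glu — nonsynonymous.
Synonymous differences: 3.

3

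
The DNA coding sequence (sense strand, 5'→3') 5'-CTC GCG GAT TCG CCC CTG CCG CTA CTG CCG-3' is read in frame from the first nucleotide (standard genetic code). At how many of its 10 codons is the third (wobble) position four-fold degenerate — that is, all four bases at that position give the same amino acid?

9

Codon 1 CTC (Leu): third position 4-fold.
Codon 2 GCG (Ala): third position 4-fold.
Codon 3 GAT (Asp): third position 2-fold.
Codon 4 TCG (Ser): third position 4-fold.
Codon 5 CCC (Pro): third position 4-fold.
Codon 6 CTG (Leu): third position 4-fold.
Codon 7 CCG (Pro): third position 4-fold.
Codon 8 CTA (Leu): third position 4-fold.
Codon 9 CTG (Leu): third position 4-fold.
Codon 10 CCG (Pro): third position 4-fold.
Four-fold degenerate third positions: 9.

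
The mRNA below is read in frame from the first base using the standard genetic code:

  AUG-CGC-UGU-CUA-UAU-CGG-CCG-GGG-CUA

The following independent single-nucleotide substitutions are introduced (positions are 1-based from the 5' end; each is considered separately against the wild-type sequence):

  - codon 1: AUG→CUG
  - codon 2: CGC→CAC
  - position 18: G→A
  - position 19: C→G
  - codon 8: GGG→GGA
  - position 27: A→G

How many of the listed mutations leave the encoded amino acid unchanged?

Codon 1: AUG (Met) → CUG (Leu) — missense.
Codon 2: CGC (Arg) → CAC (His) — missense.
Codon 6: CGG (Arg) → CGA (Arg) — synonymous.
Codon 7: CCG (Pro) → GCG (Ala) — missense.
Codon 8: GGG (Gly) → GGA (Gly) — synonymous.
Codon 9: CUA (Leu) → CUG (Leu) — synonymous.
Synonymous: 3 of 6.

3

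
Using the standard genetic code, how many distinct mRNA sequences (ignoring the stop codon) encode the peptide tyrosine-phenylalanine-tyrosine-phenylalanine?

Tyr: 2 codons.
Phe: 2 codons.
Tyr: 2 codons.
Phe: 2 codons.
2 × 2 × 2 × 2 = 16.

16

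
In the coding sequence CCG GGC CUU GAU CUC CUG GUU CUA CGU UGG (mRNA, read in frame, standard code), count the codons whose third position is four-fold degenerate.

8

Codon 1 CCG (Pro): third position 4-fold.
Codon 2 GGC (Gly): third position 4-fold.
Codon 3 CUU (Leu): third position 4-fold.
Codon 4 GAU (Asp): third position 2-fold.
Codon 5 CUC (Leu): third position 4-fold.
Codon 6 CUG (Leu): third position 4-fold.
Codon 7 GUU (Val): third position 4-fold.
Codon 8 CUA (Leu): third position 4-fold.
Codon 9 CGU (Arg): third position 4-fold.
Codon 10 UGG (Trp): third position 1-fold.
Four-fold degenerate third positions: 8.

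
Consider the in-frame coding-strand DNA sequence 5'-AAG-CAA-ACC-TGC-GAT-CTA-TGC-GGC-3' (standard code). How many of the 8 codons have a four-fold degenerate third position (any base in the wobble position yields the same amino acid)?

Codon 1 AAG (Lys): third position 2-fold.
Codon 2 CAA (Gln): third position 2-fold.
Codon 3 ACC (Thr): third position 4-fold.
Codon 4 TGC (Cys): third position 2-fold.
Codon 5 GAT (Asp): third position 2-fold.
Codon 6 CTA (Leu): third position 4-fold.
Codon 7 TGC (Cys): third position 2-fold.
Codon 8 GGC (Gly): third position 4-fold.
Four-fold degenerate third positions: 3.

3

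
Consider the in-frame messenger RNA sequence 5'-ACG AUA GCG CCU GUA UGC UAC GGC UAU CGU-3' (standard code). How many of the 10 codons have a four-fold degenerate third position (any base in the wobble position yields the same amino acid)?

6

Codon 1 ACG (Thr): third position 4-fold.
Codon 2 AUA (Ile): third position 3-fold.
Codon 3 GCG (Ala): third position 4-fold.
Codon 4 CCU (Pro): third position 4-fold.
Codon 5 GUA (Val): third position 4-fold.
Codon 6 UGC (Cys): third position 2-fold.
Codon 7 UAC (Tyr): third position 2-fold.
Codon 8 GGC (Gly): third position 4-fold.
Codon 9 UAU (Tyr): third position 2-fold.
Codon 10 CGU (Arg): third position 4-fold.
Four-fold degenerate third positions: 6.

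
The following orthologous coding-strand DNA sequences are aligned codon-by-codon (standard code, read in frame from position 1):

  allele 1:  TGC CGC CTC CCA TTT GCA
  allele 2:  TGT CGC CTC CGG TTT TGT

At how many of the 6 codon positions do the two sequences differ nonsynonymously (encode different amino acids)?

2

Codon 1: TGC Cys / TGT Cys — synonymous.
Codon 2: CGC Arg / CGC Arg — identical.
Codon 3: CTC Leu / CTC Leu — identical.
Codon 4: CCA Pro / CGG Arg — nonsynonymous.
Codon 5: TTT Phe / TTT Phe — identical.
Codon 6: GCA Ala / TGT Cys — nonsynonymous.
Nonsynonymous differences: 2.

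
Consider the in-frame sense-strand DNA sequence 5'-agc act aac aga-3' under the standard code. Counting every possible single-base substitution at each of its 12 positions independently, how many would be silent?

Codon 1 (AGC, Ser): 1 synonymous substitution.
Codon 2 (ACT, Thr): 3 synonymous substitutions.
Codon 3 (AAC, Asn): 1 synonymous substitution.
Codon 4 (AGA, Arg): 2 synonymous substitutions.
Total: 1 + 3 + 1 + 2 = 7.

7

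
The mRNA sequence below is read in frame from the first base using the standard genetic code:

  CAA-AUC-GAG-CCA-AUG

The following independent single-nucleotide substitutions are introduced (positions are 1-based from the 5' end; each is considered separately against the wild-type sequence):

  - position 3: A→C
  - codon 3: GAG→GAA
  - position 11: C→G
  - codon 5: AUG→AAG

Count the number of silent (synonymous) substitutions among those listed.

Codon 1: CAA (Gln) → CAC (His) — missense.
Codon 3: GAG (Glu) → GAA (Glu) — synonymous.
Codon 4: CCA (Pro) → CGA (Arg) — missense.
Codon 5: AUG (Met) → AAG (Lys) — missense.
Synonymous: 1 of 4.

1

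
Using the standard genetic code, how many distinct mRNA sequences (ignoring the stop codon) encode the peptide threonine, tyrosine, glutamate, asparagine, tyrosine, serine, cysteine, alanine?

Thr: 4 codons.
Tyr: 2 codons.
Glu: 2 codons.
Asn: 2 codons.
Tyr: 2 codons.
Ser: 6 codons.
Cys: 2 codons.
Ala: 4 codons.
4 × 2 × 2 × 2 × 2 × 6 × 2 × 4 = 3072.

3072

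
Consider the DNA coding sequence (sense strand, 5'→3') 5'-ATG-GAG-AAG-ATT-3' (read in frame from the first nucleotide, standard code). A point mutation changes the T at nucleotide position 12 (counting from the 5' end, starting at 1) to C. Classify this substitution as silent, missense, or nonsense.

silent

Position 12 falls in codon 4: ATT → Ile.
After the substitution the codon is ATC → Ile.
Both encode Ile, so the change is synonymous.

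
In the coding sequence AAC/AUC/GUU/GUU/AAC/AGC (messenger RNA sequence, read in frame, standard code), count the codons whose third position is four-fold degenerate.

Codon 1 AAC (Asn): third position 2-fold.
Codon 2 AUC (Ile): third position 3-fold.
Codon 3 GUU (Val): third position 4-fold.
Codon 4 GUU (Val): third position 4-fold.
Codon 5 AAC (Asn): third position 2-fold.
Codon 6 AGC (Ser): third position 2-fold.
Four-fold degenerate third positions: 2.

2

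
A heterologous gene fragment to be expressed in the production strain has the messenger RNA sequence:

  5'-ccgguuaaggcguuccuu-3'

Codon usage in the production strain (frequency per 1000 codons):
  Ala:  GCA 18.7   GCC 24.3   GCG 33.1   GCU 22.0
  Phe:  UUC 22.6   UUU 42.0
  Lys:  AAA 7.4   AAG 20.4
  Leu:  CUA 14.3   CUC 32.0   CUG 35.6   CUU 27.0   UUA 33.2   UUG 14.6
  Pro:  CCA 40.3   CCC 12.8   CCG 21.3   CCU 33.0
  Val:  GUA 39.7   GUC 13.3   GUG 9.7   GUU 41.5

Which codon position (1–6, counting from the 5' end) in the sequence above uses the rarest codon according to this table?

3

Codon 1 CCG (Pro): 21.3 per 1000.
Codon 2 GUU (Val): 41.5 per 1000.
Codon 3 AAG (Lys): 20.4 per 1000.
Codon 4 GCG (Ala): 33.1 per 1000.
Codon 5 UUC (Phe): 22.6 per 1000.
Codon 6 CUU (Leu): 27.0 per 1000.
Lowest frequency is 20.4 at codon 3.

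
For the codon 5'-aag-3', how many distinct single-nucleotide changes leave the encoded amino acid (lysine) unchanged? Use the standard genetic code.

1

Position 1: none → 0 synonymous.
Position 2: none → 0 synonymous.
Position 3: AAA → 1 synonymous.
Total: 0 + 0 + 1 = 1.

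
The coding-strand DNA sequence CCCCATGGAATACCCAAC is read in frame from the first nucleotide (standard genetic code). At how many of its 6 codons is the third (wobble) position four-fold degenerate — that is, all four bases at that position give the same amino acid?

3

Codon 1 CCC (Pro): third position 4-fold.
Codon 2 CAT (His): third position 2-fold.
Codon 3 GGA (Gly): third position 4-fold.
Codon 4 ATA (Ile): third position 3-fold.
Codon 5 CCC (Pro): third position 4-fold.
Codon 6 AAC (Asn): third position 2-fold.
Four-fold degenerate third positions: 3.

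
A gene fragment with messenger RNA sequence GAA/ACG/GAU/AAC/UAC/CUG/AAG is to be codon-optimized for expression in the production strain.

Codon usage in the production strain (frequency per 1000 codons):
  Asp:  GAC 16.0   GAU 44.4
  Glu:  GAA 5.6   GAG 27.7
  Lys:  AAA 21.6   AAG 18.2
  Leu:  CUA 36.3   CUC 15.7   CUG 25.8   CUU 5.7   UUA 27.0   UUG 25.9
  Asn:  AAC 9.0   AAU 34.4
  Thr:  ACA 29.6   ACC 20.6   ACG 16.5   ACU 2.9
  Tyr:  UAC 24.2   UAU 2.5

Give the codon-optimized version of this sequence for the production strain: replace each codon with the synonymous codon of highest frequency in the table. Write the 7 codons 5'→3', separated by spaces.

GAG ACA GAU AAU UAC CUA AAA

Codon 1 (Glu): best is GAG at 27.7.
Codon 2 (Thr): best is ACA at 29.6.
Codon 3 (Asp): best is GAU at 44.4.
Codon 4 (Asn): best is AAU at 34.4.
Codon 5 (Tyr): best is UAC at 24.2.
Codon 6 (Leu): best is CUA at 36.3.
Codon 7 (Lys): best is AAA at 21.6.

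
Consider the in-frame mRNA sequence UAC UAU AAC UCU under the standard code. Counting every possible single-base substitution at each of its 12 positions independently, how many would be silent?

Codon 1 (UAC, Tyr): 1 synonymous substitution.
Codon 2 (UAU, Tyr): 1 synonymous substitution.
Codon 3 (AAC, Asn): 1 synonymous substitution.
Codon 4 (UCU, Ser): 3 synonymous substitutions.
Total: 1 + 1 + 1 + 3 = 6.

6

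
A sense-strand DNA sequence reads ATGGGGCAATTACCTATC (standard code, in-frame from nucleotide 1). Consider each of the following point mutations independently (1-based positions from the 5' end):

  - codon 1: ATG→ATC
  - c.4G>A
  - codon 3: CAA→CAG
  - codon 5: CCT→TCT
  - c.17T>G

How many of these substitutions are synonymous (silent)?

Codon 1: ATG (Met) → ATC (Ile) — missense.
Codon 2: GGG (Gly) → AGG (Arg) — missense.
Codon 3: CAA (Gln) → CAG (Gln) — synonymous.
Codon 5: CCT (Pro) → TCT (Ser) — missense.
Codon 6: ATC (Ile) → AGC (Ser) — missense.
Synonymous: 1 of 5.

1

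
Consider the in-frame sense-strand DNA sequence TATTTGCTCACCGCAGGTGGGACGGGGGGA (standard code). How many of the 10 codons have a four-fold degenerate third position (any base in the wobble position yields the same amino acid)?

8

Codon 1 TAT (Tyr): third position 2-fold.
Codon 2 TTG (Leu): third position 2-fold.
Codon 3 CTC (Leu): third position 4-fold.
Codon 4 ACC (Thr): third position 4-fold.
Codon 5 GCA (Ala): third position 4-fold.
Codon 6 GGT (Gly): third position 4-fold.
Codon 7 GGG (Gly): third position 4-fold.
Codon 8 ACG (Thr): third position 4-fold.
Codon 9 GGG (Gly): third position 4-fold.
Codon 10 GGA (Gly): third position 4-fold.
Four-fold degenerate third positions: 8.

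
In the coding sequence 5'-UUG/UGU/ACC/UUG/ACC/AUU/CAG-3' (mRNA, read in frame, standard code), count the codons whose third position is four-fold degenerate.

2

Codon 1 UUG (Leu): third position 2-fold.
Codon 2 UGU (Cys): third position 2-fold.
Codon 3 ACC (Thr): third position 4-fold.
Codon 4 UUG (Leu): third position 2-fold.
Codon 5 ACC (Thr): third position 4-fold.
Codon 6 AUU (Ile): third position 3-fold.
Codon 7 CAG (Gln): third position 2-fold.
Four-fold degenerate third positions: 2.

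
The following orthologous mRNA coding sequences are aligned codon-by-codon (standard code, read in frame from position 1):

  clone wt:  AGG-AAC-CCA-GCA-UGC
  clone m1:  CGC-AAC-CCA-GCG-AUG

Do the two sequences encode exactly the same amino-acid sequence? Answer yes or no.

no

Codon 1: AGG Arg / CGC Arg — synonymous.
Codon 2: AAC Asn / AAC Asn — identical.
Codon 3: CCA Pro / CCA Pro — identical.
Codon 4: GCA Ala / GCG Ala — synonymous.
Codon 5: UGC Cys / AUG Met — nonsynonymous.
Nonsynonymous differences: 1 → different protein.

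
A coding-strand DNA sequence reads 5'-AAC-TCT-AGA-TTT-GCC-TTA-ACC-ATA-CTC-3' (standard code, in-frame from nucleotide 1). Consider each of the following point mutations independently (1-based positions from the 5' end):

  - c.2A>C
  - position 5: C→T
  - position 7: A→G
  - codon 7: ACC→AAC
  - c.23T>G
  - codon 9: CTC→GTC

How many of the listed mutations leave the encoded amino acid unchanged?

Codon 1: AAC (Asn) → ACC (Thr) — missense.
Codon 2: TCT (Ser) → TTT (Phe) — missense.
Codon 3: AGA (Arg) → GGA (Gly) — missense.
Codon 7: ACC (Thr) → AAC (Asn) — missense.
Codon 8: ATA (Ile) → AGA (Arg) — missense.
Codon 9: CTC (Leu) → GTC (Val) — missense.
Synonymous: 0 of 6.

0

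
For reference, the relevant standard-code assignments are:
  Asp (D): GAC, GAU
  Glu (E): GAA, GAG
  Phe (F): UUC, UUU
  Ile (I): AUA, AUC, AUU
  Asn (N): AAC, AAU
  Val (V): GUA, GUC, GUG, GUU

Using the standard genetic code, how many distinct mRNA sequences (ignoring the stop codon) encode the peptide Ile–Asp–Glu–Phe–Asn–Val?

Ile: 3 codons.
Asp: 2 codons.
Glu: 2 codons.
Phe: 2 codons.
Asn: 2 codons.
Val: 4 codons.
3 × 2 × 2 × 2 × 2 × 4 = 192.

192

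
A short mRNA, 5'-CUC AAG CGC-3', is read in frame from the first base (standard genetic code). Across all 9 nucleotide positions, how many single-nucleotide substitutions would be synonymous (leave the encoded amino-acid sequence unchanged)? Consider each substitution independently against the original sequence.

Codon 1 (CUC, Leu): 3 synonymous substitutions.
Codon 2 (AAG, Lys): 1 synonymous substitution.
Codon 3 (CGC, Arg): 3 synonymous substitutions.
Total: 3 + 1 + 3 = 7.

7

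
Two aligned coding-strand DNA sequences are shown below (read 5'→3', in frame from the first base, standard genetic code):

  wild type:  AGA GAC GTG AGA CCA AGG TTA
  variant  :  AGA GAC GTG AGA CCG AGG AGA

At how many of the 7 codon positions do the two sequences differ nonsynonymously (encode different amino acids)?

Codon 1: AGA Arg / AGA Arg — identical.
Codon 2: GAC Asp / GAC Asp — identical.
Codon 3: GTG Val / GTG Val — identical.
Codon 4: AGA Arg / AGA Arg — identical.
Codon 5: CCA Pro / CCG Pro — synonymous.
Codon 6: AGG Arg / AGG Arg — identical.
Codon 7: TTA Leu / AGA Arg — nonsynonymous.
Nonsynonymous differences: 1.

1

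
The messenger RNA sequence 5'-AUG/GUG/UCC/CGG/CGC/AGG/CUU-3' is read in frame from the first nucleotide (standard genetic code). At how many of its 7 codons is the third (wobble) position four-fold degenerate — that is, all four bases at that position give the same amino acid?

Codon 1 AUG (Met): third position 1-fold.
Codon 2 GUG (Val): third position 4-fold.
Codon 3 UCC (Ser): third position 4-fold.
Codon 4 CGG (Arg): third position 4-fold.
Codon 5 CGC (Arg): third position 4-fold.
Codon 6 AGG (Arg): third position 2-fold.
Codon 7 CUU (Leu): third position 4-fold.
Four-fold degenerate third positions: 5.

5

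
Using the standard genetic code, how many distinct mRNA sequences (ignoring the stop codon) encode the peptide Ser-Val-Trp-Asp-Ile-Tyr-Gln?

576

Ser: 6 codons.
Val: 4 codons.
Trp: 1 codon.
Asp: 2 codons.
Ile: 3 codons.
Tyr: 2 codons.
Gln: 2 codons.
6 × 4 × 1 × 2 × 3 × 2 × 2 = 576.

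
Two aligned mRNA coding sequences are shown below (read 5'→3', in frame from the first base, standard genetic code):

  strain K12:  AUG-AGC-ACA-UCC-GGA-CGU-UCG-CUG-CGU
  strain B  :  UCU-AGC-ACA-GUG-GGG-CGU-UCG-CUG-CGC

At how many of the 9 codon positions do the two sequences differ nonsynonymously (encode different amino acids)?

2

Codon 1: AUG Met / UCU Ser — nonsynonymous.
Codon 2: AGC Ser / AGC Ser — identical.
Codon 3: ACA Thr / ACA Thr — identical.
Codon 4: UCC Ser / GUG Val — nonsynonymous.
Codon 5: GGA Gly / GGG Gly — synonymous.
Codon 6: CGU Arg / CGU Arg — identical.
Codon 7: UCG Ser / UCG Ser — identical.
Codon 8: CUG Leu / CUG Leu — identical.
Codon 9: CGU Arg / CGC Arg — synonymous.
Nonsynonymous differences: 2.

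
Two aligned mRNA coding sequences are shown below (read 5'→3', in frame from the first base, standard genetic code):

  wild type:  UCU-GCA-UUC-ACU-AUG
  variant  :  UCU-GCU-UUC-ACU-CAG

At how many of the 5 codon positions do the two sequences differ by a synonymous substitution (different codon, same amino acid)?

Codon 1: UCU Ser / UCU Ser — identical.
Codon 2: GCA Ala / GCU Ala — synonymous.
Codon 3: UUC Phe / UUC Phe — identical.
Codon 4: ACU Thr / ACU Thr — identical.
Codon 5: AUG Met / CAG Gln — nonsynonymous.
Synonymous differences: 1.

1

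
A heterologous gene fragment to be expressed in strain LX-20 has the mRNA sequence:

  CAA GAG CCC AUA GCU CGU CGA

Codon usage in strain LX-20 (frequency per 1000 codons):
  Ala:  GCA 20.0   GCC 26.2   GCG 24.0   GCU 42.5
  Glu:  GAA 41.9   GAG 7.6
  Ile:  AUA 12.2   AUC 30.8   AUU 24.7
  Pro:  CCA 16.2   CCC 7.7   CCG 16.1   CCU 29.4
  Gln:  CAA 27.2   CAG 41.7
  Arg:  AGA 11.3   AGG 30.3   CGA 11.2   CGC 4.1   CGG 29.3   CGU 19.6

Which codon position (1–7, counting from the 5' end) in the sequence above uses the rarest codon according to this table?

Codon 1 CAA (Gln): 27.2 per 1000.
Codon 2 GAG (Glu): 7.6 per 1000.
Codon 3 CCC (Pro): 7.7 per 1000.
Codon 4 AUA (Ile): 12.2 per 1000.
Codon 5 GCU (Ala): 42.5 per 1000.
Codon 6 CGU (Arg): 19.6 per 1000.
Codon 7 CGA (Arg): 11.2 per 1000.
Lowest frequency is 7.6 at codon 2.

2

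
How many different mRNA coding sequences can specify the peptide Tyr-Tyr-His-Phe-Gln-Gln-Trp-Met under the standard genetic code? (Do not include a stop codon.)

Tyr: 2 codons.
Tyr: 2 codons.
His: 2 codons.
Phe: 2 codons.
Gln: 2 codons.
Gln: 2 codons.
Trp: 1 codon.
Met: 1 codon.
2 × 2 × 2 × 2 × 2 × 2 × 1 × 1 = 64.

64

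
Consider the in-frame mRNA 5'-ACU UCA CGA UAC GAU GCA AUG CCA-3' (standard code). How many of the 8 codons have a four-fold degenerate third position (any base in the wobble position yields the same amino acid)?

Codon 1 ACU (Thr): third position 4-fold.
Codon 2 UCA (Ser): third position 4-fold.
Codon 3 CGA (Arg): third position 4-fold.
Codon 4 UAC (Tyr): third position 2-fold.
Codon 5 GAU (Asp): third position 2-fold.
Codon 6 GCA (Ala): third position 4-fold.
Codon 7 AUG (Met): third position 1-fold.
Codon 8 CCA (Pro): third position 4-fold.
Four-fold degenerate third positions: 5.

5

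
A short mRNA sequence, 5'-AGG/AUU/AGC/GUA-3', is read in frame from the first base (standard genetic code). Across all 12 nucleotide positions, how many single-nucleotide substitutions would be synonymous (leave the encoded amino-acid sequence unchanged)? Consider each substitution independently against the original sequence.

Codon 1 (AGG, Arg): 2 synonymous substitutions.
Codon 2 (AUU, Ile): 2 synonymous substitutions.
Codon 3 (AGC, Ser): 1 synonymous substitution.
Codon 4 (GUA, Val): 3 synonymous substitutions.
Total: 2 + 2 + 1 + 3 = 8.

8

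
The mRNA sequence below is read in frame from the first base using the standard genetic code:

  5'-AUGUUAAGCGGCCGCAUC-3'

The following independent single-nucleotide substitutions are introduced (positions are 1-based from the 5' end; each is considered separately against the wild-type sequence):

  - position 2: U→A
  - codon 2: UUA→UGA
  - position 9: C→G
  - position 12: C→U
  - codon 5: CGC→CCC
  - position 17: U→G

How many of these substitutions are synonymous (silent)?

Codon 1: AUG (Met) → AAG (Lys) — missense.
Codon 2: UUA (Leu) → UGA (Stop) — nonsense.
Codon 3: AGC (Ser) → AGG (Arg) — missense.
Codon 4: GGC (Gly) → GGU (Gly) — synonymous.
Codon 5: CGC (Arg) → CCC (Pro) — missense.
Codon 6: AUC (Ile) → AGC (Ser) — missense.
Synonymous: 1 of 6.

1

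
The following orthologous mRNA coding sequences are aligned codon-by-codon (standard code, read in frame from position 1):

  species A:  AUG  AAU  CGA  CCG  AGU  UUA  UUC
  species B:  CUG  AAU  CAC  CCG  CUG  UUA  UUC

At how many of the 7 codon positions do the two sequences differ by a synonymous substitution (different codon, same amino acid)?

0

Codon 1: AUG Met / CUG Leu — nonsynonymous.
Codon 2: AAU Asn / AAU Asn — identical.
Codon 3: CGA Arg / CAC His — nonsynonymous.
Codon 4: CCG Pro / CCG Pro — identical.
Codon 5: AGU Ser / CUG Leu — nonsynonymous.
Codon 6: UUA Leu / UUA Leu — identical.
Codon 7: UUC Phe / UUC Phe — identical.
Synonymous differences: 0.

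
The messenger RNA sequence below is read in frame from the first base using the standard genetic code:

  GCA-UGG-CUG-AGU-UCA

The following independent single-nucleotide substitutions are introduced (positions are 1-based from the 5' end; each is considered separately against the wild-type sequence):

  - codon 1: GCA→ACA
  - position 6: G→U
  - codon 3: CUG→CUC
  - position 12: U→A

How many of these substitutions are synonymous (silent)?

Codon 1: GCA (Ala) → ACA (Thr) — missense.
Codon 2: UGG (Trp) → UGU (Cys) — missense.
Codon 3: CUG (Leu) → CUC (Leu) — synonymous.
Codon 4: AGU (Ser) → AGA (Arg) — missense.
Synonymous: 1 of 4.

1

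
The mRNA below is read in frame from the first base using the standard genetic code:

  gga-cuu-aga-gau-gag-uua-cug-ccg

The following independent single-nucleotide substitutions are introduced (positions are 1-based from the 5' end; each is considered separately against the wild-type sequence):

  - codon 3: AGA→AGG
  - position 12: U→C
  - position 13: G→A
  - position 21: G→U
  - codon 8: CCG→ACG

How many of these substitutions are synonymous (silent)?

3

Codon 3: AGA (Arg) → AGG (Arg) — synonymous.
Codon 4: GAU (Asp) → GAC (Asp) — synonymous.
Codon 5: GAG (Glu) → AAG (Lys) — missense.
Codon 7: CUG (Leu) → CUU (Leu) — synonymous.
Codon 8: CCG (Pro) → ACG (Thr) — missense.
Synonymous: 3 of 5.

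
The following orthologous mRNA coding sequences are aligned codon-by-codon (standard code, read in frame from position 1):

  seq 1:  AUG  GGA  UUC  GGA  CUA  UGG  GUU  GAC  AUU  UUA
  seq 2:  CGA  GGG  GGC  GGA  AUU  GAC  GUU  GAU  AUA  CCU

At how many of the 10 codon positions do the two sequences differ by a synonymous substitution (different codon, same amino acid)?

Codon 1: AUG Met / CGA Arg — nonsynonymous.
Codon 2: GGA Gly / GGG Gly — synonymous.
Codon 3: UUC Phe / GGC Gly — nonsynonymous.
Codon 4: GGA Gly / GGA Gly — identical.
Codon 5: CUA Leu / AUU Ile — nonsynonymous.
Codon 6: UGG Trp / GAC Asp — nonsynonymous.
Codon 7: GUU Val / GUU Val — identical.
Codon 8: GAC Asp / GAU Asp — synonymous.
Codon 9: AUU Ile / AUA Ile — synonymous.
Codon 10: UUA Leu / CCU Pro — nonsynonymous.
Synonymous differences: 3.

3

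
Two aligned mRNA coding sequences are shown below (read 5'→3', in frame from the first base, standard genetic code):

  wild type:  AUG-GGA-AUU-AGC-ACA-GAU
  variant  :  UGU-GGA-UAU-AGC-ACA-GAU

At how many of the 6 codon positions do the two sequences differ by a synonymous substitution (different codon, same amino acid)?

Codon 1: AUG Met / UGU Cys — nonsynonymous.
Codon 2: GGA Gly / GGA Gly — identical.
Codon 3: AUU Ile / UAU Tyr — nonsynonymous.
Codon 4: AGC Ser / AGC Ser — identical.
Codon 5: ACA Thr / ACA Thr — identical.
Codon 6: GAU Asp / GAU Asp — identical.
Synonymous differences: 0.

0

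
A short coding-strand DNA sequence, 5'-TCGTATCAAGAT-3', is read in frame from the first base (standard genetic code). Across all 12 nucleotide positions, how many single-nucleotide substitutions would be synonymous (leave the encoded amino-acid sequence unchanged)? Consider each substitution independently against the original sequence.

Codon 1 (TCG, Ser): 3 synonymous substitutions.
Codon 2 (TAT, Tyr): 1 synonymous substitution.
Codon 3 (CAA, Gln): 1 synonymous substitution.
Codon 4 (GAT, Asp): 1 synonymous substitution.
Total: 3 + 1 + 1 + 1 = 6.

6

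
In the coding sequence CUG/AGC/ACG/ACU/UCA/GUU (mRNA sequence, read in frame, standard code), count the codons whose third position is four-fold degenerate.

5

Codon 1 CUG (Leu): third position 4-fold.
Codon 2 AGC (Ser): third position 2-fold.
Codon 3 ACG (Thr): third position 4-fold.
Codon 4 ACU (Thr): third position 4-fold.
Codon 5 UCA (Ser): third position 4-fold.
Codon 6 GUU (Val): third position 4-fold.
Four-fold degenerate third positions: 5.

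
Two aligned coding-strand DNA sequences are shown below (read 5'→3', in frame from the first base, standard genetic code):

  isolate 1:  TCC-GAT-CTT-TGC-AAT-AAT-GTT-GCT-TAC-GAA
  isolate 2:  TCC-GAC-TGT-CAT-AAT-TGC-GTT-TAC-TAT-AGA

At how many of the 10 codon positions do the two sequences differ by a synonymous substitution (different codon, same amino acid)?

2

Codon 1: TCC Ser / TCC Ser — identical.
Codon 2: GAT Asp / GAC Asp — synonymous.
Codon 3: CTT Leu / TGT Cys — nonsynonymous.
Codon 4: TGC Cys / CAT His — nonsynonymous.
Codon 5: AAT Asn / AAT Asn — identical.
Codon 6: AAT Asn / TGC Cys — nonsynonymous.
Codon 7: GTT Val / GTT Val — identical.
Codon 8: GCT Ala / TAC Tyr — nonsynonymous.
Codon 9: TAC Tyr / TAT Tyr — synonymous.
Codon 10: GAA Glu / AGA Arg — nonsynonymous.
Synonymous differences: 2.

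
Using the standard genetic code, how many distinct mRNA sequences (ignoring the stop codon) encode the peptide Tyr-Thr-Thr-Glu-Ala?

Tyr: 2 codons.
Thr: 4 codons.
Thr: 4 codons.
Glu: 2 codons.
Ala: 4 codons.
2 × 4 × 4 × 2 × 4 = 256.

256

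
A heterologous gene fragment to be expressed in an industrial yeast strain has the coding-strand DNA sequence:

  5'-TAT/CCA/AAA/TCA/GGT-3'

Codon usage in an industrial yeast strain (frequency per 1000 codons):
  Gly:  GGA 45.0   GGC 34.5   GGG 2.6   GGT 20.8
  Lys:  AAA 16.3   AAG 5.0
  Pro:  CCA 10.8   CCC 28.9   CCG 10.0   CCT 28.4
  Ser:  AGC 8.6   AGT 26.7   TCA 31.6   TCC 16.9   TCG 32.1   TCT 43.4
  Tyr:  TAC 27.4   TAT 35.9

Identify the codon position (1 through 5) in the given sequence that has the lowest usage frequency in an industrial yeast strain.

2

Codon 1 TAT (Tyr): 35.9 per 1000.
Codon 2 CCA (Pro): 10.8 per 1000.
Codon 3 AAA (Lys): 16.3 per 1000.
Codon 4 TCA (Ser): 31.6 per 1000.
Codon 5 GGT (Gly): 20.8 per 1000.
Lowest frequency is 10.8 at codon 2.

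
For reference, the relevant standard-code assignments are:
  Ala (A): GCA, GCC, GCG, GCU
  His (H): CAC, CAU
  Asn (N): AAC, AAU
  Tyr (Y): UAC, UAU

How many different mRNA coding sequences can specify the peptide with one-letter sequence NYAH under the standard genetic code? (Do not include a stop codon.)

32

Asn: 2 codons.
Tyr: 2 codons.
Ala: 4 codons.
His: 2 codons.
2 × 2 × 4 × 2 = 32.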